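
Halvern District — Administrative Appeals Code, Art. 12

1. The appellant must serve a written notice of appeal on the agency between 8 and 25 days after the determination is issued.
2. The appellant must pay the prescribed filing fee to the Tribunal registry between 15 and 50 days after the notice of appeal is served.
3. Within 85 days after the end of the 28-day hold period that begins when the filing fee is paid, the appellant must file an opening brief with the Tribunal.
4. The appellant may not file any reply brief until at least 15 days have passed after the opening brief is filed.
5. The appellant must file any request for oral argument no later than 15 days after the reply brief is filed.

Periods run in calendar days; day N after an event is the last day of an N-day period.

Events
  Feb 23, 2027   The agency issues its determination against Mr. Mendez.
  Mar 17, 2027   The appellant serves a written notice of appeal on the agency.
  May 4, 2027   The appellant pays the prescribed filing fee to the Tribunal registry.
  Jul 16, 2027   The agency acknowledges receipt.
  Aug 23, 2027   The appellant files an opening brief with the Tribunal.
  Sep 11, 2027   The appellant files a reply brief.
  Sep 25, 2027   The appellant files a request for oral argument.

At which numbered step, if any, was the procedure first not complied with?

None — every step was satisfied

Step 1 — 8 and 25 days from Feb 23, 2027 (when the determination is issued) are Mar 3, 2027 and Mar 20, 2027 respectively; done Mar 17, 2027, which is between those dates.
Step 2 — 15 and 50 days from Mar 17, 2027 (when the notice of appeal is served) are Apr 1, 2027 and May 6, 2027 respectively; May 4, 2027 falls inside that range.
Step 3 — counting 85 days from Jun 1, 2027 (end of the 28-day hold period, which began when the filing fee is paid on May 4, 2027) gives a deadline of Aug 25, 2027; completed Aug 23, 2027, before the deadline.
Step 4 — must wait 15 days from Aug 23, 2027 (when the opening brief is filed), so not before Sep 7, 2027; Sep 11, 2027 is on or after that date.
Step 5 — counting 15 days from Sep 11, 2027 (when the reply brief is filed) gives a deadline of Sep 26, 2027; Sep 25, 2027 is within that limit.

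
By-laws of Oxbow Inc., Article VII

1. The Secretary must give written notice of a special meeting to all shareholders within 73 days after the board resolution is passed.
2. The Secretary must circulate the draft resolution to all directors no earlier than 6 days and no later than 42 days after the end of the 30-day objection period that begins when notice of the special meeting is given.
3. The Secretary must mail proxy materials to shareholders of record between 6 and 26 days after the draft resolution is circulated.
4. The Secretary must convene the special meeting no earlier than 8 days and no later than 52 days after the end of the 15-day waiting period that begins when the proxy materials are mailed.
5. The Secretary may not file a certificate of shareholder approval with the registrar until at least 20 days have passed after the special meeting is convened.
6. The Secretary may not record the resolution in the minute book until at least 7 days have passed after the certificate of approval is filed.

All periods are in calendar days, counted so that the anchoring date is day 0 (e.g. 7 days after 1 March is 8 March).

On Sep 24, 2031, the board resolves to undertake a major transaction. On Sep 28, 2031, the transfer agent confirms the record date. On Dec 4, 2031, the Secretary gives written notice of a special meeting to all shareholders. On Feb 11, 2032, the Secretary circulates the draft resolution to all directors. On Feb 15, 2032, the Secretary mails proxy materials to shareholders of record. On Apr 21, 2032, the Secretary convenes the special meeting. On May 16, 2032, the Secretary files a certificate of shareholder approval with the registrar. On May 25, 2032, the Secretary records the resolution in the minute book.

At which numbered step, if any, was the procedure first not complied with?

Step 1 — counting 73 days from Sep 24, 2031 (when the board resolution is passed) gives a deadline of Dec 6, 2031; Dec 4, 2031 is within that limit.
Step 2 — 6 and 42 days from Jan 3, 2032 (end of the 30-day objection period, which began when notice of the special meeting is given on Dec 4, 2031) are Jan 9, 2032 and Feb 14, 2032 respectively; done Feb 11, 2032, which is between those dates.
Step 3 — 6 and 26 days from Feb 11, 2032 (when the draft resolution is circulated) are Feb 17, 2032 and Mar 8, 2032 respectively; Feb 15, 2032 is 2 days too early.
The procedure was therefore not followed at step 3.

Step 3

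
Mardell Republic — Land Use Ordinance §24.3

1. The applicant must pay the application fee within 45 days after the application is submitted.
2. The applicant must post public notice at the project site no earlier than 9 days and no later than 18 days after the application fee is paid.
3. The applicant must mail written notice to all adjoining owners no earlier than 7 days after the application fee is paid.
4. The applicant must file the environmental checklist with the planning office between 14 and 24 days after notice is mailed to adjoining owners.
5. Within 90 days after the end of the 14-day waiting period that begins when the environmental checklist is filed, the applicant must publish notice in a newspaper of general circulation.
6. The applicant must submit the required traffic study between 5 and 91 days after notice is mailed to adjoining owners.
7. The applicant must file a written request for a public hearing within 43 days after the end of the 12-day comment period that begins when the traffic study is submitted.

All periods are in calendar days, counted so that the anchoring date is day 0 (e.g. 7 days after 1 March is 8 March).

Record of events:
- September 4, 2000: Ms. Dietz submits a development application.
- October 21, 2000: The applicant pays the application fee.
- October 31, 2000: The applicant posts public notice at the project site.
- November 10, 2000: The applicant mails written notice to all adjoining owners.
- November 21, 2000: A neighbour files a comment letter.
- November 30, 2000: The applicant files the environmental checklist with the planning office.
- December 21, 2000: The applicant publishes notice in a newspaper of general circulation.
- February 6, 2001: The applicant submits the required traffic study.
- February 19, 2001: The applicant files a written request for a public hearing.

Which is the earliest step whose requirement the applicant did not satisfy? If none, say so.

Step 1

Step 1 — counting 45 days from September 4, 2000 (when the application is submitted) gives a deadline of October 19, 2000; October 21, 2000 misses that deadline by 2 days.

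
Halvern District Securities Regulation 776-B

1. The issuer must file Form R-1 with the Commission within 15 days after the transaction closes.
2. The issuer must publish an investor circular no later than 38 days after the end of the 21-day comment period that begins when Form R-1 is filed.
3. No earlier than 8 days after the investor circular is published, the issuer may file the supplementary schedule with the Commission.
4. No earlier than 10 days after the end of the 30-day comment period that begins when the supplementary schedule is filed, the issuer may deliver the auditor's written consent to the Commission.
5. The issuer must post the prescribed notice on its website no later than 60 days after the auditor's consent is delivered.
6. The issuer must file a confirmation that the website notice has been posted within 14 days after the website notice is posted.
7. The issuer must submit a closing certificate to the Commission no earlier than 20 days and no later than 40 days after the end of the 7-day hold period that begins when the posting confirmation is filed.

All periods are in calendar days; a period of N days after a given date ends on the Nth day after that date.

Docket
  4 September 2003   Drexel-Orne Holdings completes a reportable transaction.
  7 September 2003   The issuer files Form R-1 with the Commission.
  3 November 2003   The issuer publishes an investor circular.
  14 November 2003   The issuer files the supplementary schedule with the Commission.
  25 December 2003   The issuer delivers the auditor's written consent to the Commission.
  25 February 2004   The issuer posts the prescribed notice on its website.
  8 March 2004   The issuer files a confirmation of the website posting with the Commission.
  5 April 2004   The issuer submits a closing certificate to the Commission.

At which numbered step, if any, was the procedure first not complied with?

(1) due by 4 September 2003 + 15 days = 19 September 2003; completed 7 September 2003, before the deadline.
(2) due by 28 September 2003 + 38 days = 5 November 2003; 3 November 2003 is within that limit.
(3) permitted from 3 November 2003 + 8 days = 11 November 2003 onward; done 14 November 2003, after the minimum wait.
(4) permitted from 14 December 2003 + 10 days = 24 December 2003 onward; done 25 December 2003 — permitted.
(5) due by 25 December 2003 + 60 days = 23 February 2004; done 25 February 2004 — 2 days late.
That is the first point of non-compliance.

Step 5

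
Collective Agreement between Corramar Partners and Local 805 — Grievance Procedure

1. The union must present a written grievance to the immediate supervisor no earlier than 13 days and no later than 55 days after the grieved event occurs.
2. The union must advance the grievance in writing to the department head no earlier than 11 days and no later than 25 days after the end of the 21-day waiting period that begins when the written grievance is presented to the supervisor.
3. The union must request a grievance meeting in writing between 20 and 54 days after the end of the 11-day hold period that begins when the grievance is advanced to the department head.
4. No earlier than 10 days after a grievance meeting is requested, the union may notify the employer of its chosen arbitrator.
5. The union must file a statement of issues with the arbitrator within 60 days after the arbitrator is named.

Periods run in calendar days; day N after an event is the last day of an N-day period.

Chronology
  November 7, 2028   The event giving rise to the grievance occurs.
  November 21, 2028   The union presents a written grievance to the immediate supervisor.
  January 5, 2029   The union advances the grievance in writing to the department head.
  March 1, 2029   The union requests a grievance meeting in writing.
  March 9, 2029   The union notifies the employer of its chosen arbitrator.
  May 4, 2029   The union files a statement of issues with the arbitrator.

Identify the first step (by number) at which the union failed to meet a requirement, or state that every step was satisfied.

(1) the permitted window runs from November 7, 2028 + 13 = November 20, 2028 to November 7, 2028 + 55 = January 1, 2029; done November 21, 2028, which is between those dates.
(2) the permitted window runs from December 12, 2028 + 11 = December 23, 2028 to December 12, 2028 + 25 = January 6, 2029; done January 5, 2029 — within the window.
(3) the permitted window runs from January 16, 2029 + 20 = February 5, 2029 to January 16, 2029 + 54 = March 11, 2029; March 1, 2029 falls inside that range.
(4) permitted from March 1, 2029 + 10 days = March 11, 2029 onward; done March 9, 2029 — 2 days too early.
Later steps need not be reached.

Step 4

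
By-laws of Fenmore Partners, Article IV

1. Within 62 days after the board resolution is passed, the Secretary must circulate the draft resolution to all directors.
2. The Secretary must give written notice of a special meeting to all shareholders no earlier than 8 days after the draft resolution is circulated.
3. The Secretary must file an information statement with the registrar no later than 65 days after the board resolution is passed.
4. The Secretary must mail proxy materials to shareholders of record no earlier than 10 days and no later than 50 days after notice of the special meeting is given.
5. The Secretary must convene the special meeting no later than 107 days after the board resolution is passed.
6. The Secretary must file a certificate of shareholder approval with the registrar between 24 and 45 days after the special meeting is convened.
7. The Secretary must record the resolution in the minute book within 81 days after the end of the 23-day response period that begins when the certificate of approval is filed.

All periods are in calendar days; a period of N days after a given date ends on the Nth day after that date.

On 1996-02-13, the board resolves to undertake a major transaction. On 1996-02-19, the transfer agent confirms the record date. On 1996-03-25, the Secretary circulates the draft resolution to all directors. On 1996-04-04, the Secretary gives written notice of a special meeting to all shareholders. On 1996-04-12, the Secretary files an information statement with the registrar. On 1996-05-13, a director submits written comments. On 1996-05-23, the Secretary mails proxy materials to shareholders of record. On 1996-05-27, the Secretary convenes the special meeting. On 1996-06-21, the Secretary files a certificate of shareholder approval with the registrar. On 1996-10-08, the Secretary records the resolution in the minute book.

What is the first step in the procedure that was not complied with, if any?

Step 7

Step 1: 62 days after 1996-02-13 (when the board resolution is passed) is 1996-04-15; done 1996-03-25 — timely.
Step 2: the earliest permitted date is 8 days after 1996-03-25 (when the draft resolution is circulated), i.e. 1996-04-02; done 1996-04-04 — permitted.
Step 3: 65 days after 1996-02-13 (when the board resolution is passed) is 1996-04-18; done 1996-04-12 — timely.
Step 4: the window is 10–50 days after 1996-04-04 (when notice of the special meeting is given), so 1996-04-14 through 1996-05-24; done 1996-05-23 — within the window.
Step 5: 107 days after 1996-02-13 (when the board resolution is passed) is 1996-05-30; completed 1996-05-27, before the deadline.
Step 6: the window is 24–45 days after 1996-05-27 (when the special meeting is convened), so 1996-06-20 through 1996-07-11; done 1996-06-21, which is between those dates.
Step 7: 81 days after 1996-07-14 (end of the 23-day response period, which began when the certificate of approval is filed on 1996-06-21) is 1996-10-03; done 1996-10-08 — 5 days late.
No need to go further; step 7 was not satisfied.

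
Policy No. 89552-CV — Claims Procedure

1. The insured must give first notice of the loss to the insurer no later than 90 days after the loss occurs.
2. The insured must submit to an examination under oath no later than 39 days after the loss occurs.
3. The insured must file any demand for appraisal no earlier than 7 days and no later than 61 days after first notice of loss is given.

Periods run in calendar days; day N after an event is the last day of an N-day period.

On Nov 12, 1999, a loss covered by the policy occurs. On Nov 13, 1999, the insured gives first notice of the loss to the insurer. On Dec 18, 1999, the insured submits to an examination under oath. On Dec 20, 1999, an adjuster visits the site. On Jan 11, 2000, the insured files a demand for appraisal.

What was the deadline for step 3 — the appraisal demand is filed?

Jan 13, 2000

Step 3 runs from Nov 13, 1999, when first notice of loss is given. The window is 7–61 days after Nov 13, 1999; it closes on Jan 13, 2000.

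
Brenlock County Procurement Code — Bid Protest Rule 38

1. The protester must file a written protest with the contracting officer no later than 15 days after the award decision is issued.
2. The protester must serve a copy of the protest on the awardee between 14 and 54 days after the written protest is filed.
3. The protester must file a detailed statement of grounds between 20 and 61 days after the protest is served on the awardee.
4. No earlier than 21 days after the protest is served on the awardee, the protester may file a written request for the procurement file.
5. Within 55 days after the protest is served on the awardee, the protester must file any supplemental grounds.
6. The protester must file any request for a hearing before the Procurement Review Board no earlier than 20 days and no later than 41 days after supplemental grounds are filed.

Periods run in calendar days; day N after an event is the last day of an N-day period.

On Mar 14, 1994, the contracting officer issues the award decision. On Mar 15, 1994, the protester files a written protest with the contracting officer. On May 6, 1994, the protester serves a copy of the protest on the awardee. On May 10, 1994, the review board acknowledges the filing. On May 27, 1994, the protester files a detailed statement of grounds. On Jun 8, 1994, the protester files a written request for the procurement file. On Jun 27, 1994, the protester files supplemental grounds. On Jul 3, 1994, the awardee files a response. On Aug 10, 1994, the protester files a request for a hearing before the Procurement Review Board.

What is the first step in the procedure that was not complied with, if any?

(1) due by Mar 14, 1994 + 15 days = Mar 29, 1994; completed Mar 15, 1994, before the deadline.
(2) the permitted window runs from Mar 15, 1994 + 14 = Mar 29, 1994 to Mar 15, 1994 + 54 = May 8, 1994; May 6, 1994 falls inside that range.
(3) the permitted window runs from May 6, 1994 + 20 = May 26, 1994 to May 6, 1994 + 61 = Jul 6, 1994; done May 27, 1994, which is between those dates.
(4) permitted from May 6, 1994 + 21 days = May 27, 1994 onward; done Jun 8, 1994, after the minimum wait.
(5) due by May 6, 1994 + 55 days = Jun 30, 1994; Jun 27, 1994 is within that limit.
(6) the permitted window runs from Jun 27, 1994 + 20 = Jul 17, 1994 to Jun 27, 1994 + 41 = Aug 7, 1994; done Aug 10, 1994 — 3 days after the window closed.
That is the first point of non-compliance.

Step 6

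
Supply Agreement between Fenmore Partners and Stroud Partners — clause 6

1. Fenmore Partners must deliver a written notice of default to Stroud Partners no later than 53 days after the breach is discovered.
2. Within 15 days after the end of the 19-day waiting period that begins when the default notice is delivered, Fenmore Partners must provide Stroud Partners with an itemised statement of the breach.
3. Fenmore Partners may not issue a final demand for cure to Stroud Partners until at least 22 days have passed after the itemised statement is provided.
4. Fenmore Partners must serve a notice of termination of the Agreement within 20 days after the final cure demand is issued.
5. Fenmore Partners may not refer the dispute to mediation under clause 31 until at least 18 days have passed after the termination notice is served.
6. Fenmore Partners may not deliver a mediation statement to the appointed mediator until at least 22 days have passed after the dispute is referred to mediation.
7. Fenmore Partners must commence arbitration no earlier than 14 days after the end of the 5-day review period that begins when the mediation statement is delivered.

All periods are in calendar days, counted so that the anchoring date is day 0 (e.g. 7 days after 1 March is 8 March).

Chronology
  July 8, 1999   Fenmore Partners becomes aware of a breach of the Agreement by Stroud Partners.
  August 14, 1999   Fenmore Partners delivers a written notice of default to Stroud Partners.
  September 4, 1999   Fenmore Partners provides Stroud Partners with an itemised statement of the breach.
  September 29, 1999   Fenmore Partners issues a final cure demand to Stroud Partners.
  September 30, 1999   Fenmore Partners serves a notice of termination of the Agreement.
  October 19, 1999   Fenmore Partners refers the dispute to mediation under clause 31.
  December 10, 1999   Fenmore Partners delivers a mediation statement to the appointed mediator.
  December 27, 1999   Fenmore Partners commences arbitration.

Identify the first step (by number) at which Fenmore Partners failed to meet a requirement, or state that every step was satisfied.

Step 1: 53 days after July 8, 1999 (when the breach is discovered) is August 30, 1999; completed August 14, 1999, before the deadline.
Step 2: 15 days after September 2, 1999 (end of the 19-day waiting period, which began when the default notice is delivered on August 14, 1999) is September 17, 1999; done September 4, 1999 — timely.
Step 3: the earliest permitted date is 22 days after September 4, 1999 (when the itemised statement is provided), i.e. September 26, 1999; done September 29, 1999, after the minimum wait.
Step 4: 20 days after September 29, 1999 (when the final cure demand is issued) is October 19, 1999; done September 30, 1999 — timely.
Step 5: the earliest permitted date is 18 days after September 30, 1999 (when the termination notice is served), i.e. October 18, 1999; October 19, 1999 is on or after that date.
Step 6: the earliest permitted date is 22 days after October 19, 1999 (when the dispute is referred to mediation), i.e. November 10, 1999; done December 10, 1999 — permitted.
Step 7: the earliest permitted date is 14 days after December 15, 1999 (end of the 5-day review period, which began when the mediation statement is delivered on December 10, 1999), i.e. December 29, 1999; acted on December 27, 1999, 2 days prematurely.
Later steps need not be reached.

Step 7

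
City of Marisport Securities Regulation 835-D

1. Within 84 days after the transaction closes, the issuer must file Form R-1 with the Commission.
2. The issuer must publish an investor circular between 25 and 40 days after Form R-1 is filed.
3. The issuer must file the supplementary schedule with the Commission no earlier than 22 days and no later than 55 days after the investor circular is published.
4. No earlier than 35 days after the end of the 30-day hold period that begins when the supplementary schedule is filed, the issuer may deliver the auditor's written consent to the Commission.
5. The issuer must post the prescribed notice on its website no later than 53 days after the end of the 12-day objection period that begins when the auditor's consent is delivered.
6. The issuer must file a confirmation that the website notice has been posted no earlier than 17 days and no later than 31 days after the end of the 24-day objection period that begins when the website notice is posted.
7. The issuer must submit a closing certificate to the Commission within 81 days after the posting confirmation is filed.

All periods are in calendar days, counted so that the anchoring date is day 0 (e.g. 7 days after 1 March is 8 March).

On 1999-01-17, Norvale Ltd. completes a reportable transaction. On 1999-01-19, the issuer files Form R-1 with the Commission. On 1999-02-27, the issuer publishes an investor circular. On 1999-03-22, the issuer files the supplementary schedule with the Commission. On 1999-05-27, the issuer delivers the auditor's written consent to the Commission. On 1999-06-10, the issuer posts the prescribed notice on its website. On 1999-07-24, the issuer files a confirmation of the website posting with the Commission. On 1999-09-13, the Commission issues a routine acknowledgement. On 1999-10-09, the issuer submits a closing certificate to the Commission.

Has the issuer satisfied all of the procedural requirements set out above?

Yes

Step 1 — counting 84 days from 1999-01-17 (when the transaction closes) gives a deadline of 1999-04-11; done 1999-01-19 — timely.
Step 2 — 25 and 40 days from 1999-01-19 (when Form R-1 is filed) are 1999-02-13 and 1999-02-28 respectively; done 1999-02-27 — within the window.
Step 3 — 22 and 55 days from 1999-02-27 (when the investor circular is published) are 1999-03-21 and 1999-04-23 respectively; 1999-03-22 falls inside that range.
Step 4 — must wait 35 days from 1999-04-21 (end of the 30-day hold period, which began when the supplementary schedule is filed on 1999-03-22), so not before 1999-05-26; done 1999-05-27 — permitted.
Step 5 — counting 53 days from 1999-06-08 (end of the 12-day objection period, which began when the auditor's consent is delivered on 1999-05-27) gives a deadline of 1999-07-31; done 1999-06-10 — timely.
Step 6 — 17 and 31 days from 1999-07-04 (end of the 24-day objection period, which began when the website notice is posted on 1999-06-10) are 1999-07-21 and 1999-08-04 respectively; done 1999-07-24, which is between those dates.
Step 7 — counting 81 days from 1999-07-24 (when the posting confirmation is filed) gives a deadline of 1999-10-13; 1999-10-09 is within that limit.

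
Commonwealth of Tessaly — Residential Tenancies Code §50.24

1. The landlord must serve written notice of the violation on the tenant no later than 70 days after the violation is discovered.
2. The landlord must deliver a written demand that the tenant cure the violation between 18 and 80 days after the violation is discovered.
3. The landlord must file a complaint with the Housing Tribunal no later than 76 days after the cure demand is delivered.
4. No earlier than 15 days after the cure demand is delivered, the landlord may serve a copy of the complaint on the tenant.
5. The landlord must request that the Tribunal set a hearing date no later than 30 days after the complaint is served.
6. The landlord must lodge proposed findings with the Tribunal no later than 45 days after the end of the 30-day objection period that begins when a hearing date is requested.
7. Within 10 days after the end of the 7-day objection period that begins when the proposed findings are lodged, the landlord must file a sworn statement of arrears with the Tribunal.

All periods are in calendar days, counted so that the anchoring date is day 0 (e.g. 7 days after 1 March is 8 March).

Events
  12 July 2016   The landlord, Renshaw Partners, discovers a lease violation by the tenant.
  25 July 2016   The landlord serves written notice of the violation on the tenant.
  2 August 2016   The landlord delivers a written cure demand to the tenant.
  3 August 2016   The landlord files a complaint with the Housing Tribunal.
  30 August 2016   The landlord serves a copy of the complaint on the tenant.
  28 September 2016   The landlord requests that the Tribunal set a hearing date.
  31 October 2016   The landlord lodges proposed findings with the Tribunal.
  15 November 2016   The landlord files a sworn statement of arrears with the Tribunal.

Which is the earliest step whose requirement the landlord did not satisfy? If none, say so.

Step 1: 70 days after 12 July 2016 (when the violation is discovered) is 20 September 2016; 25 July 2016 is within that limit.
Step 2: the window is 18–80 days after 12 July 2016 (when the violation is discovered), so 30 July 2016 through 30 September 2016; done 2 August 2016, which is between those dates.
Step 3: 76 days after 2 August 2016 (when the cure demand is delivered) is 17 October 2016; 3 August 2016 is within that limit.
Step 4: the earliest permitted date is 15 days after 2 August 2016 (when the cure demand is delivered), i.e. 17 August 2016; done 30 August 2016 — permitted.
Step 5: 30 days after 30 August 2016 (when the complaint is served) is 29 September 2016; completed 28 September 2016, before the deadline.
Step 6: 45 days after 28 October 2016 (end of the 30-day objection period, which began when a hearing date is requested on 28 September 2016) is 12 December 2016; 31 October 2016 is within that limit.
Step 7: 10 days after 7 November 2016 (end of the 7-day objection period, which began when the proposed findings are lodged on 31 October 2016) is 17 November 2016; completed 15 November 2016, before the deadline.

None — every step was satisfied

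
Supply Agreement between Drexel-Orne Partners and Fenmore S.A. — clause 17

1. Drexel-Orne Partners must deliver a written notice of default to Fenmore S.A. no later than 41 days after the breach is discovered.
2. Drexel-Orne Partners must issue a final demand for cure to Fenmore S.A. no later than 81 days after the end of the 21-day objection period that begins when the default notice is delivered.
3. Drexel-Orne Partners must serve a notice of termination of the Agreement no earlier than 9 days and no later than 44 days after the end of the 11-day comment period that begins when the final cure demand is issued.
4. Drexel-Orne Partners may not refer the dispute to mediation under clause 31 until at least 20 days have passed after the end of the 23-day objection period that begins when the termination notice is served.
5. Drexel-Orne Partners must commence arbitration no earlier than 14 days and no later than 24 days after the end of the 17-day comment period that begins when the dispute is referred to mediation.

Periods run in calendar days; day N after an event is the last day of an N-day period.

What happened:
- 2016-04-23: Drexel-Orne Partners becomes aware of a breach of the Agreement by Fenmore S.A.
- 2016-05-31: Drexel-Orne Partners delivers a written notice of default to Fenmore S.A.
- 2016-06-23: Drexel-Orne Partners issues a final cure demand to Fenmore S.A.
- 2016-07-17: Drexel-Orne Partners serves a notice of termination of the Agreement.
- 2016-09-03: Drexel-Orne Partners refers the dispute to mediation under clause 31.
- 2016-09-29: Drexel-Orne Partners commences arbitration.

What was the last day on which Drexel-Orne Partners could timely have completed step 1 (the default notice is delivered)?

2016-06-03

Step 1 runs from 2016-04-23, when the breach is discovered. 41 days after 2016-04-23 is 2016-06-03.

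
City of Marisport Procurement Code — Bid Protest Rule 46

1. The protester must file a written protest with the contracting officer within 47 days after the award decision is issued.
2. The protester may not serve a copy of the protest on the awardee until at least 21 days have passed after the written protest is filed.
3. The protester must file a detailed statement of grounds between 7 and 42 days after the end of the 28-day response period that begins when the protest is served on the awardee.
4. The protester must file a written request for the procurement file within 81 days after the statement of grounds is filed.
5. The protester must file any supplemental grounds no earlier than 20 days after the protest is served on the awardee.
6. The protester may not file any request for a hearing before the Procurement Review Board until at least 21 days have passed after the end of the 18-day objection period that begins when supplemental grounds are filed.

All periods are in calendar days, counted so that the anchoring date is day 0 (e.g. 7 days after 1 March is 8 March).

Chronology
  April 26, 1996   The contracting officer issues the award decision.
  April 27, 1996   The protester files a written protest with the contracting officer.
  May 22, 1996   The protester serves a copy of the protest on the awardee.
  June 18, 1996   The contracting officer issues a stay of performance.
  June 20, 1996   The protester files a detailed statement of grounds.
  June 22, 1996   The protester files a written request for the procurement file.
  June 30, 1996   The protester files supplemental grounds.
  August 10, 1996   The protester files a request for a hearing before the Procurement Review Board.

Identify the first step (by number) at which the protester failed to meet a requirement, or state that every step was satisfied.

Step 1 — counting 47 days from April 26, 1996 (when the award decision is issued) gives a deadline of June 12, 1996; done April 27, 1996 — timely.
Step 2 — must wait 21 days from April 27, 1996 (when the written protest is filed), so not before May 18, 1996; done May 22, 1996 — permitted.
Step 3 — 7 and 42 days from June 19, 1996 (end of the 28-day response period, which began when the protest is served on the awardee on May 22, 1996) are June 26, 1996 and July 31, 1996 respectively; done June 20, 1996 — 6 days before the window opened.
No need to go further; step 3 was not satisfied.

Step 3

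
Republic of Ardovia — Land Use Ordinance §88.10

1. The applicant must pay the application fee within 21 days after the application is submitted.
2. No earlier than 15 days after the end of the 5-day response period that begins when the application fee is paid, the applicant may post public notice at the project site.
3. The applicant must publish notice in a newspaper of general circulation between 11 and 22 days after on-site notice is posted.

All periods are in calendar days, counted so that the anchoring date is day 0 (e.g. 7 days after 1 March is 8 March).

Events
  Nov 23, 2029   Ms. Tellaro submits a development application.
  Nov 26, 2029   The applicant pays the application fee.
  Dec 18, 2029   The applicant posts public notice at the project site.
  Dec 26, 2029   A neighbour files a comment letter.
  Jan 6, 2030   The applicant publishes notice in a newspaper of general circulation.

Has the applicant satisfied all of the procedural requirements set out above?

Yes

Step 1 — counting 21 days from Nov 23, 2029 (when the application is submitted) gives a deadline of Dec 14, 2029; completed Nov 26, 2029, before the deadline.
Step 2 — must wait 15 days from Dec 1, 2029 (end of the 5-day response period, which began when the application fee is paid on Nov 26, 2029), so not before Dec 16, 2029; done Dec 18, 2029 — permitted.
Step 3 — 11 and 22 days from Dec 18, 2029 (when on-site notice is posted) are Dec 29, 2029 and Jan 9, 2030 respectively; done Jan 6, 2030 — within the window.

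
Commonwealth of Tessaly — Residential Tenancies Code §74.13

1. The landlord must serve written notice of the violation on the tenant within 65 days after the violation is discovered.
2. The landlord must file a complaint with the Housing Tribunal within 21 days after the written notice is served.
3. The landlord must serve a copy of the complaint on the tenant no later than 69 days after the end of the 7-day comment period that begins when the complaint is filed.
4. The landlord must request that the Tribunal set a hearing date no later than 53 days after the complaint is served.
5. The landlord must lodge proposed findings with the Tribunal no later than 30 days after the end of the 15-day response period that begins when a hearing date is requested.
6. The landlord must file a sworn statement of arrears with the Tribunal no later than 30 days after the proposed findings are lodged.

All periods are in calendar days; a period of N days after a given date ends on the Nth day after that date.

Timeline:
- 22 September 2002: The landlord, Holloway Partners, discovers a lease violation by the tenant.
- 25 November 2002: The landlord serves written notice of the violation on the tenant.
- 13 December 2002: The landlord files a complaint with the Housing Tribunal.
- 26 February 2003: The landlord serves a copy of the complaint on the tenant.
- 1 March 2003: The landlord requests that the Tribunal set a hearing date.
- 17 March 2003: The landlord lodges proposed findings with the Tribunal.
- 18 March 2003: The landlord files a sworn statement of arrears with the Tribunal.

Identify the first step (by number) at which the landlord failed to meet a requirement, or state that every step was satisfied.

None — every step was satisfied

Step 1: 65 days after 22 September 2002 (when the violation is discovered) is 26 November 2002; completed 25 November 2002, before the deadline.
Step 2: 21 days after 25 November 2002 (when the written notice is served) is 16 December 2002; done 13 December 2002 — timely.
Step 3: 69 days after 20 December 2002 (end of the 7-day comment period, which began when the complaint is filed on 13 December 2002) is 27 February 2003; completed 26 February 2003, before the deadline.
Step 4: 53 days after 26 February 2003 (when the complaint is served) is 20 April 2003; 1 March 2003 is within that limit.
Step 5: 30 days after 16 March 2003 (end of the 15-day response period, which began when a hearing date is requested on 1 March 2003) is 15 April 2003; completed 17 March 2003, before the deadline.
Step 6: 30 days after 17 March 2003 (when the proposed findings are lodged) is 16 April 2003; 18 March 2003 is within that limit.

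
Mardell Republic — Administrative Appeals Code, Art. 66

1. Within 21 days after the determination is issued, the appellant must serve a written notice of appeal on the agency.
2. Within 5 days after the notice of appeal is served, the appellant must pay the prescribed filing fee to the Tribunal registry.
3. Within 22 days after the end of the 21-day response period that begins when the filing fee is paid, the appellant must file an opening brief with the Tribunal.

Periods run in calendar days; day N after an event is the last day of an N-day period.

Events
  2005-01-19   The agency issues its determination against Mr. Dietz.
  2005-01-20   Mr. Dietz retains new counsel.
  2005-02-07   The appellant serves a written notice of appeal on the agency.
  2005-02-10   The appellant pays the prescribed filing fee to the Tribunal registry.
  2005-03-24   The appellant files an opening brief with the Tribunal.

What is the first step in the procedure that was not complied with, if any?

(1) due by 2005-01-19 + 21 days = 2005-02-09; 2005-02-07 is within that limit.
(2) due by 2005-02-07 + 5 days = 2005-02-12; 2005-02-10 is within that limit.
(3) due by 2005-03-03 + 22 days = 2005-03-25; done 2005-03-24 — timely.

None — every step was satisfied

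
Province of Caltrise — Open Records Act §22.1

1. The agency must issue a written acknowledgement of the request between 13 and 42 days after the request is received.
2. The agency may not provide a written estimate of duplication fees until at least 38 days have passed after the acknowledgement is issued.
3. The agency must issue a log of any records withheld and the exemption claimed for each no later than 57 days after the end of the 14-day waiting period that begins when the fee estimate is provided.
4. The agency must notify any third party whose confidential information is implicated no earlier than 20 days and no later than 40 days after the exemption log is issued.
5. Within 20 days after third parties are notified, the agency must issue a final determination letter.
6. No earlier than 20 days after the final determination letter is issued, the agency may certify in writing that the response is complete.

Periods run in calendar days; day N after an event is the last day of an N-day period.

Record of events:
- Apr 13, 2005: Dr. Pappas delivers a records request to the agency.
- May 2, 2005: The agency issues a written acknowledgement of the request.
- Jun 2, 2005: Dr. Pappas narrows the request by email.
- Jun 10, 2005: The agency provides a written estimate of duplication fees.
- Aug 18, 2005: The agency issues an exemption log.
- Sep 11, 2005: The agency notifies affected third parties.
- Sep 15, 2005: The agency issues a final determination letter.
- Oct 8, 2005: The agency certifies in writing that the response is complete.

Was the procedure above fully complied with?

Yes

(1) the permitted window runs from Apr 13, 2005 + 13 = Apr 26, 2005 to Apr 13, 2005 + 42 = May 25, 2005; done May 2, 2005 — within the window.
(2) permitted from May 2, 2005 + 38 days = Jun 9, 2005 onward; done Jun 10, 2005, after the minimum wait.
(3) due by Jun 24, 2005 + 57 days = Aug 20, 2005; done Aug 18, 2005 — timely.
(4) the permitted window runs from Aug 18, 2005 + 20 = Sep 7, 2005 to Aug 18, 2005 + 40 = Sep 27, 2005; done Sep 11, 2005, which is between those dates.
(5) due by Sep 11, 2005 + 20 days = Oct 1, 2005; done Sep 15, 2005 — timely.
(6) permitted from Sep 15, 2005 + 20 days = Oct 5, 2005 onward; Oct 8, 2005 is on or after that date.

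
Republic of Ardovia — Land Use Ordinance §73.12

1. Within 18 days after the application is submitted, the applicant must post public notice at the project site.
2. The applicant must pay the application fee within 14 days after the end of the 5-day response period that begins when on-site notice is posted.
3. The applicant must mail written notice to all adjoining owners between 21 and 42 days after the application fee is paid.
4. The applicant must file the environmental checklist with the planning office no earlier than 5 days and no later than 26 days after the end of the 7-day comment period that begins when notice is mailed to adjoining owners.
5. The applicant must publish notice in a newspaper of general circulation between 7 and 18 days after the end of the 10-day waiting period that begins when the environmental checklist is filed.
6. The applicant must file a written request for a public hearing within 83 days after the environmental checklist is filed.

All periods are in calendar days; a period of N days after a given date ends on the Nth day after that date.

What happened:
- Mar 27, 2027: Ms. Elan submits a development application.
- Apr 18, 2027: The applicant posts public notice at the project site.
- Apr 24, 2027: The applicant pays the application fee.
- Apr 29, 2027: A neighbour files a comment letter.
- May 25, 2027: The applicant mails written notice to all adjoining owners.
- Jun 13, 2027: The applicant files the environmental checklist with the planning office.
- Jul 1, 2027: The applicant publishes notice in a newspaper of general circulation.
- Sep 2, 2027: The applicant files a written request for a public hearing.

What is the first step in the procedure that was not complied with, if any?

Step 1

Step 1 — counting 18 days from Mar 27, 2027 (when the application is submitted) gives a deadline of Apr 14, 2027; done Apr 18, 2027 — 4 days late.
The analysis stops there.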